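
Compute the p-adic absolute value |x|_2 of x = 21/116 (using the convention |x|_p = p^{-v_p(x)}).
|21/116|_2 = 4

Step 1 — compute v_2(x) by factoring powers of 2 out of the numerator and denominator: v_2(21/116) = -2. Step 2 — apply |x|_p = p^{-v_p(x)} = 2^{2} = 4.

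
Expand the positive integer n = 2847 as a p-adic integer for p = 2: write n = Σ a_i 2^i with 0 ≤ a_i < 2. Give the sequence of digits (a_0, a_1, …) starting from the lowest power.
(a_0, a_1, …) = (1, 1, 1, 1, 1, 0, 0, 0, 1, 1, 0, 1)

Repeated division by 2 gives the digits low-to-high: 2847 = 1 + 1·2^1 + 1·2^2 + 1·2^3 + 1·2^4 + 1·2^8 + 1·2^9 + 1·2^11. Digit sequence: (1, 1, 1, 1, 1, 0, 0, 0, 1, 1, 0, 1).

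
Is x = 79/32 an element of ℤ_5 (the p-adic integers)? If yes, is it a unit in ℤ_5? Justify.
x ∈ ℤ_5^× (unit); v_5(x) = 0

ℤ_5 = {x ∈ ℚ_5 : v_5(x) ≥ 0} and ℤ_5^× = {x ∈ ℤ_5 : v_5(x) = 0}. Here v_5(79/32) = v_5(num) − v_5(den) = 0; compare against these criteria.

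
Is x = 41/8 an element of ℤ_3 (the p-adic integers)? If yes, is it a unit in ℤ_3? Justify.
x ∈ ℤ_3^× (unit); v_3(x) = 0

ℤ_3 = {x ∈ ℚ_3 : v_3(x) ≥ 0} and ℤ_3^× = {x ∈ ℤ_3 : v_3(x) = 0}. Here v_3(41/8) = v_3(num) − v_3(den) = 0; compare against these criteria.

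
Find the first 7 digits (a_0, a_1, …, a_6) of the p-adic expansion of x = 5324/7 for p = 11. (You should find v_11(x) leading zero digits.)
(a_0, …, a_6) = (0, 0, 0, 10, 7, 4, 9)

v_11(5324/7) = 3, so a_0 = ... = a_2 = 0. Factor out: x = 11^3 · u with u = 4/7 a unit in ℤ_11. Expand u iteratively via a_{v+i} = u_i mod 11, u_{i+1} = (u_i − a_{v+i})/11:
  u_0 = 4/7;  a_3 = 10;  u_1 = (u_0 − 10)/11 = -6/7
  u_1 = -6/7;  a_4 = 7;  u_2 = (u_1 − 7)/11 = -5/7
  u_2 = -5/7;  a_5 = 4;  u_3 = (u_2 − 4)/11 = -3/7
  u_3 = -3/7;  a_6 = 9;  u_4 = (u_3 − 9)/11 = -6/7
Digits: (0, 0, 0, 10, 7, 4, 9).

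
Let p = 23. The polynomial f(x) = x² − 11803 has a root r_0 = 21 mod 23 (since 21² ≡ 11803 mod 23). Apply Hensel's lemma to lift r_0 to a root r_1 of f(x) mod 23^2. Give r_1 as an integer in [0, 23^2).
r_1 = 90 (mod 529)

Hensel's recurrence: r_{i+1} = r_i − f(r_i)·(f′(r_i))^{-1} mod 23^{i+2}, with f′(x) = 2x. Iterate:
  r_0 = 21 (mod 23)
  r_1 = 90 (mod 529)
Final: r_1 = 90, and one checks f(r_1) ≡ 0 mod 23^2.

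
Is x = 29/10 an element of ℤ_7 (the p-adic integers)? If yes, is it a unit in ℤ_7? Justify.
x ∈ ℤ_7^× (unit); v_7(x) = 0

ℤ_7 = {x ∈ ℚ_7 : v_7(x) ≥ 0} and ℤ_7^× = {x ∈ ℤ_7 : v_7(x) = 0}. Here v_7(29/10) = v_7(num) − v_7(den) = 0; compare against these criteria.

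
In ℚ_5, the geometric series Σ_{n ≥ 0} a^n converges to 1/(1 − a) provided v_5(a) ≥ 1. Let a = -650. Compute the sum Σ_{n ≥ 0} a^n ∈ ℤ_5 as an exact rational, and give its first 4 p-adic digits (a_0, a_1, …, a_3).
Σ a^n = 1/(1 − a) = 1/651;  first 4 digits = (1, 0, 4, 4)

v_5(a) = 2 ≥ 1, so the series converges in ℤ_5 to 1/(1 − a) = 1/(1 − (-650)) = 1/651. Expand this rational in ℤ_5: compute digits iteratively via d_i = x_i mod 5, x_{i+1} = (x_i − d_i)/5. The first 4 digits are (1, 0, 4, 4).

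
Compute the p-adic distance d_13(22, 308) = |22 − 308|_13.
d_13(22, 308) = 1/13

Step 1 — x − y = 22 − 308 = -286. Step 2 — v_13(-286) = 1 (factor: -286 = −(13^1 · 22); the sign does not affect v_p). Step 3 — |x − y|_13 = 13^{-1} = 1/13.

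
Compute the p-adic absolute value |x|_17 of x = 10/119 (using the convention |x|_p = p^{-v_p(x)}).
|10/119|_17 = 17

Step 1 — compute v_17(x) by factoring powers of 17 out of the numerator and denominator: v_17(10/119) = -1. Step 2 — apply |x|_p = p^{-v_p(x)} = 17^{1} = 17.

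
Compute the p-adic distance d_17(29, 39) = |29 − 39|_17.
d_17(29, 39) = 1

Step 1 — x − y = 29 − 39 = -10. Step 2 — v_17(-10) = 0 (factor: -10 = −(17^0 · 10); the sign does not affect v_p). Step 3 — |x − y|_17 = 17^{0} = 1.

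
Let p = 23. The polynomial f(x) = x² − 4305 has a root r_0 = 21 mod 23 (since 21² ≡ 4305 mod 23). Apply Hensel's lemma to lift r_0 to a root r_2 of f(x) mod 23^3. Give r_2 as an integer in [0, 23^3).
r_2 = 2229 (mod 12167)

Hensel's recurrence: r_{i+1} = r_i − f(r_i)·(f′(r_i))^{-1} mod 23^{i+2}, with f′(x) = 2x. Iterate:
  r_0 = 21 (mod 23)
  r_1 = 113 (mod 529)
  r_2 = 2229 (mod 12167)
Final: r_2 = 2229, and one checks f(r_2) ≡ 0 mod 23^3.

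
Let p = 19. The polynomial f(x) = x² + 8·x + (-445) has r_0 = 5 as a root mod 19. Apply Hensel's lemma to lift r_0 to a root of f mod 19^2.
r_1 = 347 (mod 361)

Hensel: r_{i+1} = r_i − f(r_i)·(f′(r_i))^{-1} mod 19^{i+2}, f′(x) = 2x + 8. Iterate:
  r_0 = 5 (mod 19)
  r_1 = 347 (mod 361)
Final: r = 347 satisfies f(r) ≡ 0 mod 19^2.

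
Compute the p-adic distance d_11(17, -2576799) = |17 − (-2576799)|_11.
d_11(17, -2576799) = 1/161051

Step 1 — x − y = 17 − (-2576799) = 2576816. Step 2 — v_11(2576816) = 5 (factor: 2576816 = (11^5 · 16); the sign does not affect v_p). Step 3 — |x − y|_11 = 11^{-5} = 1/161051.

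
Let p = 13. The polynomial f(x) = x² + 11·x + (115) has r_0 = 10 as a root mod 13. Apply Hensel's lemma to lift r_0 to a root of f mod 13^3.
r_2 = 1635 (mod 2197)

Hensel: r_{i+1} = r_i − f(r_i)·(f′(r_i))^{-1} mod 13^{i+2}, f′(x) = 2x + 11. Iterate:
  r_0 = 10 (mod 13)
  r_1 = 114 (mod 169)
  r_2 = 1635 (mod 2197)
Final: r = 1635 satisfies f(r) ≡ 0 mod 13^3.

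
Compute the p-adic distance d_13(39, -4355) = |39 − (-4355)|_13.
d_13(39, -4355) = 1/2197

Step 1 — x − y = 39 − (-4355) = 4394. Step 2 — v_13(4394) = 3 (factor: 4394 = (13^3 · 2); the sign does not affect v_p). Step 3 — |x − y|_13 = 13^{-3} = 1/2197.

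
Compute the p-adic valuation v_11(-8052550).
v_11(-8052550) = 5

v_11(n) is the largest exponent k such that 11^k divides n. Factor out: -8052550 = -11^5 · 50. (Sign doesn't affect v_p.) So v_11(-8052550) = 5.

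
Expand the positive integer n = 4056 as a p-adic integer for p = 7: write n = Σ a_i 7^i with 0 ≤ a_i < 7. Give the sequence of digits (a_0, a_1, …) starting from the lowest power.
(a_0, a_1, …) = (3, 5, 5, 4, 1)

Repeated division by 7 gives the digits low-to-high: 4056 = 3 + 5·7^1 + 5·7^2 + 4·7^3 + 1·7^4. Digit sequence: (3, 5, 5, 4, 1).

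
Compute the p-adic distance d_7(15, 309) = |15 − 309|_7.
d_7(15, 309) = 1/49

Step 1 — x − y = 15 − 309 = -294. Step 2 — v_7(-294) = 2 (factor: -294 = −(7^2 · 6); the sign does not affect v_p). Step 3 — |x − y|_7 = 7^{-2} = 1/49.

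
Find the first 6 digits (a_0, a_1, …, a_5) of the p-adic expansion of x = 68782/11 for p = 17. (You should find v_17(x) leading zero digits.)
(a_0, …, a_5) = (0, 0, 0, 9, 15, 13)

v_17(68782/11) = 3, so a_0 = ... = a_2 = 0. Factor out: x = 17^3 · u with u = 14/11 a unit in ℤ_17. Expand u iteratively via a_{v+i} = u_i mod 17, u_{i+1} = (u_i − a_{v+i})/17:
  u_0 = 14/11;  a_3 = 9;  u_1 = (u_0 − 9)/17 = -5/11
  u_1 = -5/11;  a_4 = 15;  u_2 = (u_1 − 15)/17 = -10/11
  u_2 = -10/11;  a_5 = 13;  u_3 = (u_2 − 13)/17 = -9/11
Digits: (0, 0, 0, 9, 15, 13).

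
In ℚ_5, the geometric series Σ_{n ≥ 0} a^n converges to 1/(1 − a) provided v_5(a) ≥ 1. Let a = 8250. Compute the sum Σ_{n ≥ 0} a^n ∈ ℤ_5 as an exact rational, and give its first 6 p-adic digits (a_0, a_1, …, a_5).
Σ a^n = 1/(1 − a) = -1/8249;  first 6 digits = (1, 0, 0, 1, 3, 2)

v_5(a) = 3 ≥ 1, so the series converges in ℤ_5 to 1/(1 − a) = 1/(1 − 8250) = -1/8249. Expand this rational in ℤ_5: compute digits iteratively via d_i = x_i mod 5, x_{i+1} = (x_i − d_i)/5. The first 6 digits are (1, 0, 0, 1, 3, 2).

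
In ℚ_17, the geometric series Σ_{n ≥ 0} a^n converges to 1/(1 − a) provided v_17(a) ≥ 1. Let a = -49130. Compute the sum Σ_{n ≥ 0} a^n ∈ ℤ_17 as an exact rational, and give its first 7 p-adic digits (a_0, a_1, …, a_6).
Σ a^n = 1/(1 − a) = 1/49131;  first 7 digits = (1, 0, 0, 7, 16, 16, 14)

v_17(a) = 3 ≥ 1, so the series converges in ℤ_17 to 1/(1 − a) = 1/(1 − (-49130)) = 1/49131. Expand this rational in ℤ_17: compute digits iteratively via d_i = x_i mod 17, x_{i+1} = (x_i − d_i)/17. The first 7 digits are (1, 0, 0, 7, 16, 16, 14).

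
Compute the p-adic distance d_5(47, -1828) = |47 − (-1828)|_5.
d_5(47, -1828) = 1/625

Step 1 — x − y = 47 − (-1828) = 1875. Step 2 — v_5(1875) = 4 (factor: 1875 = (5^4 · 3); the sign does not affect v_p). Step 3 — |x − y|_5 = 5^{-4} = 1/625.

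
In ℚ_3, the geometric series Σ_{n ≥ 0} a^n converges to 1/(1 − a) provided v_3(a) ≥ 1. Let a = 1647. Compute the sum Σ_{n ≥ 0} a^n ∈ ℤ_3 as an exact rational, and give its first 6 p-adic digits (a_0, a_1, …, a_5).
Σ a^n = 1/(1 − a) = -1/1646;  first 6 digits = (1, 0, 0, 1, 2, 0)

v_3(a) = 3 ≥ 1, so the series converges in ℤ_3 to 1/(1 − a) = 1/(1 − 1647) = -1/1646. Expand this rational in ℤ_3: compute digits iteratively via d_i = x_i mod 3, x_{i+1} = (x_i − d_i)/3. The first 6 digits are (1, 0, 0, 1, 2, 0).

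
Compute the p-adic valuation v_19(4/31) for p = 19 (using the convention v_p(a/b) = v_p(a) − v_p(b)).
v_19(4/31) = 0

Factor powers of 19 from the numerator and denominator of the reduced fraction: 4 = 19^0 · 4 and 31 = 19^0 · 31. Apply v_p(a/b) = v_p(a) − v_p(b): v_19(4/31) = 0 − 0 = 0.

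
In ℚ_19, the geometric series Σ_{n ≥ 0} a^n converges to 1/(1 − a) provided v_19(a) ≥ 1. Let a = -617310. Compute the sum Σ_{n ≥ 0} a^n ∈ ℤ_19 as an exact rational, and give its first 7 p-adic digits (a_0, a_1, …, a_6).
Σ a^n = 1/(1 − a) = 1/617311;  first 7 digits = (1, 0, 0, 5, 14, 18, 5)

v_19(a) = 3 ≥ 1, so the series converges in ℤ_19 to 1/(1 − a) = 1/(1 − (-617310)) = 1/617311. Expand this rational in ℤ_19: compute digits iteratively via d_i = x_i mod 19, x_{i+1} = (x_i − d_i)/19. The first 7 digits are (1, 0, 0, 5, 14, 18, 5).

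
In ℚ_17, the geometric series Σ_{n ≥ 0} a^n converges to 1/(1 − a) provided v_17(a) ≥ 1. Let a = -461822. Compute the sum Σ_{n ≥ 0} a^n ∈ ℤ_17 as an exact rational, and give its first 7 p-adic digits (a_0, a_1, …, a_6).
Σ a^n = 1/(1 − a) = 1/461823;  first 7 digits = (1, 0, 0, 8, 11, 16, 12)

v_17(a) = 3 ≥ 1, so the series converges in ℤ_17 to 1/(1 − a) = 1/(1 − (-461822)) = 1/461823. Expand this rational in ℤ_17: compute digits iteratively via d_i = x_i mod 17, x_{i+1} = (x_i − d_i)/17. The first 7 digits are (1, 0, 0, 8, 11, 16, 12).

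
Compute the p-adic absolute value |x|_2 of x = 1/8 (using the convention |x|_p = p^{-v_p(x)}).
|1/8|_2 = 8

Step 1 — compute v_2(x) by factoring powers of 2 out of the numerator and denominator: v_2(1/8) = -3. Step 2 — apply |x|_p = p^{-v_p(x)} = 2^{3} = 8.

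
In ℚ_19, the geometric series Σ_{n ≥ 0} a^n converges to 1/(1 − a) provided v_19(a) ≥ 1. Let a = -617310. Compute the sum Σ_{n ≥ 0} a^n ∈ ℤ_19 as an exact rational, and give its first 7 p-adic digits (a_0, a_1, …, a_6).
Σ a^n = 1/(1 − a) = 1/617311;  first 7 digits = (1, 0, 0, 5, 14, 18, 5)

v_19(a) = 3 ≥ 1, so the series converges in ℤ_19 to 1/(1 − a) = 1/(1 − (-617310)) = 1/617311. Expand this rational in ℤ_19: compute digits iteratively via d_i = x_i mod 19, x_{i+1} = (x_i − d_i)/19. The first 7 digits are (1, 0, 0, 5, 14, 18, 5).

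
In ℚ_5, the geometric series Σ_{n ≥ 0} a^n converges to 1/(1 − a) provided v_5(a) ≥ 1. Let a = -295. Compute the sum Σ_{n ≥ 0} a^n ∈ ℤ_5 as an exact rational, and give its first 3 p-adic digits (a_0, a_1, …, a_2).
Σ a^n = 1/(1 − a) = 1/296;  first 3 digits = (1, 1, 4)

v_5(a) = 1 ≥ 1, so the series converges in ℤ_5 to 1/(1 − a) = 1/(1 − (-295)) = 1/296. Expand this rational in ℤ_5: compute digits iteratively via d_i = x_i mod 5, x_{i+1} = (x_i − d_i)/5. The first 3 digits are (1, 1, 4).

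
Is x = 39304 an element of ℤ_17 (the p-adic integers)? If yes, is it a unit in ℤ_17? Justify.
x ∈ ℤ_17 but not a unit; v_17(x) = 3 > 0

ℤ_17 = {x ∈ ℚ_17 : v_17(x) ≥ 0} and ℤ_17^× = {x ∈ ℤ_17 : v_17(x) = 0}. Here v_17(39304) = v_17(num) − v_17(den) = 3; compare against these criteria.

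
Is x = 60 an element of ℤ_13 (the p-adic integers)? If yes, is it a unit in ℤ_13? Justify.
x ∈ ℤ_13^× (unit); v_13(x) = 0

ℤ_13 = {x ∈ ℚ_13 : v_13(x) ≥ 0} and ℤ_13^× = {x ∈ ℤ_13 : v_13(x) = 0}. Here v_13(60) = v_13(num) − v_13(den) = 0; compare against these criteria.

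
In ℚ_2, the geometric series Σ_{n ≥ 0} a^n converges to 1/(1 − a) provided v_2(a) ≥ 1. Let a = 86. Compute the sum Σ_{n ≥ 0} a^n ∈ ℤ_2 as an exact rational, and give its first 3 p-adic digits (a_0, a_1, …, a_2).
Σ a^n = 1/(1 − a) = -1/85;  first 3 digits = (1, 1, 0)

v_2(a) = 1 ≥ 1, so the series converges in ℤ_2 to 1/(1 − a) = 1/(1 − 86) = -1/85. Expand this rational in ℤ_2: compute digits iteratively via d_i = x_i mod 2, x_{i+1} = (x_i − d_i)/2. The first 3 digits are (1, 1, 0).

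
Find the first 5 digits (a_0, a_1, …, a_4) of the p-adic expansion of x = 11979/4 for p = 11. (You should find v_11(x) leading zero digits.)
(a_0, …, a_4) = (0, 0, 0, 5, 8)

v_11(11979/4) = 3, so a_0 = ... = a_2 = 0. Factor out: x = 11^3 · u with u = 9/4 a unit in ℤ_11. Expand u iteratively via a_{v+i} = u_i mod 11, u_{i+1} = (u_i − a_{v+i})/11:
  u_0 = 9/4;  a_3 = 5;  u_1 = (u_0 − 5)/11 = -1/4
  u_1 = -1/4;  a_4 = 8;  u_2 = (u_1 − 8)/11 = -3/4
Digits: (0, 0, 0, 5, 8).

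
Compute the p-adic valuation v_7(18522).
v_7(18522) = 3

v_7(n) is the largest exponent k such that 7^k divides n. Factor out: 18522 = 7^3 · 54. (Sign doesn't affect v_p.) So v_7(18522) = 3.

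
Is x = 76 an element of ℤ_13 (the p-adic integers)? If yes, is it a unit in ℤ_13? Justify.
x ∈ ℤ_13^× (unit); v_13(x) = 0

ℤ_13 = {x ∈ ℚ_13 : v_13(x) ≥ 0} and ℤ_13^× = {x ∈ ℤ_13 : v_13(x) = 0}. Here v_13(76) = v_13(num) − v_13(den) = 0; compare against these criteria.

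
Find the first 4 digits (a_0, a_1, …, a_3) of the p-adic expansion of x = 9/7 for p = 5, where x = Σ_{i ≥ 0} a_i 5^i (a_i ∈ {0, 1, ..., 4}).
(a_0, …, a_3) = (2, 2, 1, 4)

v_5(9/7) = 0 (numerator and denominator both coprime to 5), so x ∈ ℤ_5^×. Compute digits iteratively via a_i = x_i mod 5, x_{i+1} = (x_i − a_i)/5, with x_0 = x:
  x_0 = 9/7;  a_0 = 2;  x_1 = (x_0 − 2)/5 = -1/7
  x_1 = -1/7;  a_1 = 2;  x_2 = (x_1 − 2)/5 = -3/7
  x_2 = -3/7;  a_2 = 1;  x_3 = (x_2 − 1)/5 = -2/7
  x_3 = -2/7;  a_3 = 4;  x_4 = (x_3 − 4)/5 = -6/7
Digits: (2, 2, 1, 4).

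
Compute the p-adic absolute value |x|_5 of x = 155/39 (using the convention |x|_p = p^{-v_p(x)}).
|155/39|_5 = 1/5

Step 1 — compute v_5(x) by factoring powers of 5 out of the numerator and denominator: v_5(155/39) = 1. Step 2 — apply |x|_p = p^{-v_p(x)} = 5^{-1} = 1/5.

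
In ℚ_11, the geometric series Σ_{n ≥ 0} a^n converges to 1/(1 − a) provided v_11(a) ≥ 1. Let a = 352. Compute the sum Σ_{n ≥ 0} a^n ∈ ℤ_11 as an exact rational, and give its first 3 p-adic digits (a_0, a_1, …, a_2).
Σ a^n = 1/(1 − a) = -1/351;  first 3 digits = (1, 10, 3)

v_11(a) = 1 ≥ 1, so the series converges in ℤ_11 to 1/(1 − a) = 1/(1 − 352) = -1/351. Expand this rational in ℤ_11: compute digits iteratively via d_i = x_i mod 11, x_{i+1} = (x_i − d_i)/11. The first 3 digits are (1, 10, 3).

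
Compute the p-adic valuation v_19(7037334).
v_19(7037334) = 4

v_19(n) is the largest exponent k such that 19^k divides n. Factor out: 7037334 = 19^4 · 54. (Sign doesn't affect v_p.) So v_19(7037334) = 4.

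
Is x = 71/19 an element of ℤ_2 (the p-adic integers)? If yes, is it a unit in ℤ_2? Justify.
x ∈ ℤ_2^× (unit); v_2(x) = 0

ℤ_2 = {x ∈ ℚ_2 : v_2(x) ≥ 0} and ℤ_2^× = {x ∈ ℤ_2 : v_2(x) = 0}. Here v_2(71/19) = v_2(num) − v_2(den) = 0; compare against these criteria.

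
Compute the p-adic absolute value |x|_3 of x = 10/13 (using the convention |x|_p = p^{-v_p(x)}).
|10/13|_3 = 1

Step 1 — compute v_3(x) by factoring powers of 3 out of the numerator and denominator: v_3(10/13) = 0. Step 2 — apply |x|_p = p^{-v_p(x)} = 3^{0} = 1.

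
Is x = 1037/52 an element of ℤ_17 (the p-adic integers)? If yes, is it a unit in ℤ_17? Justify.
x ∈ ℤ_17 but not a unit; v_17(x) = 1 > 0

ℤ_17 = {x ∈ ℚ_17 : v_17(x) ≥ 0} and ℤ_17^× = {x ∈ ℤ_17 : v_17(x) = 0}. Here v_17(1037/52) = v_17(num) − v_17(den) = 1; compare against these criteria.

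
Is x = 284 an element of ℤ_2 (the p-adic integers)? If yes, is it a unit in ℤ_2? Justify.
x ∈ ℤ_2 but not a unit; v_2(x) = 2 > 0

ℤ_2 = {x ∈ ℚ_2 : v_2(x) ≥ 0} and ℤ_2^× = {x ∈ ℤ_2 : v_2(x) = 0}. Here v_2(284) = v_2(num) − v_2(den) = 2; compare against these criteria.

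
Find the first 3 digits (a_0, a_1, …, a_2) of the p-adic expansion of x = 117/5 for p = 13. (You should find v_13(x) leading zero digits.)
(a_0, …, a_2) = (0, 7, 10)

v_13(117/5) = 1, so a_0 = ... = a_0 = 0. Factor out: x = 13^1 · u with u = 9/5 a unit in ℤ_13. Expand u iteratively via a_{v+i} = u_i mod 13, u_{i+1} = (u_i − a_{v+i})/13:
  u_0 = 9/5;  a_1 = 7;  u_1 = (u_0 − 7)/13 = -2/5
  u_1 = -2/5;  a_2 = 10;  u_2 = (u_1 − 10)/13 = -4/5
Digits: (0, 7, 10).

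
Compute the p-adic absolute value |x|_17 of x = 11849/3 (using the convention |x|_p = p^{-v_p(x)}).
|11849/3|_17 = 1/289

Step 1 — compute v_17(x) by factoring powers of 17 out of the numerator and denominator: v_17(11849/3) = 2. Step 2 — apply |x|_p = p^{-v_p(x)} = 17^{-2} = 1/289.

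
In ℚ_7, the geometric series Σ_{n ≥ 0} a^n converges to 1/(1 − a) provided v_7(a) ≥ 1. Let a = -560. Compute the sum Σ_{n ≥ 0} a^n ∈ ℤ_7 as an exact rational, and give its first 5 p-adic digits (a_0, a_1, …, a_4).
Σ a^n = 1/(1 − a) = 1/561;  first 5 digits = (1, 4, 4, 3, 1)

v_7(a) = 1 ≥ 1, so the series converges in ℤ_7 to 1/(1 − a) = 1/(1 − (-560)) = 1/561. Expand this rational in ℤ_7: compute digits iteratively via d_i = x_i mod 7, x_{i+1} = (x_i − d_i)/7. The first 5 digits are (1, 4, 4, 3, 1).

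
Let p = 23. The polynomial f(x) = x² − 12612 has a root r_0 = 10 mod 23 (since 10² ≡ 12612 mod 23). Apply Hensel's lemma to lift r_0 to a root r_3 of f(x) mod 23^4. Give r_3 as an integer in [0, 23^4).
r_3 = 35867 (mod 279841)

Hensel's recurrence: r_{i+1} = r_i − f(r_i)·(f′(r_i))^{-1} mod 23^{i+2}, with f′(x) = 2x. Iterate:
  r_0 = 10 (mod 23)
  r_1 = 424 (mod 529)
  r_2 = 11533 (mod 12167)
  r_3 = 35867 (mod 279841)
Final: r_3 = 35867, and one checks f(r_3) ≡ 0 mod 23^4.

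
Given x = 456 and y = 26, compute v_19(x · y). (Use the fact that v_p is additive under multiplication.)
v_19(11856) = 1

v_p(x) = 1 (factor: 456 = 19^1 · 24); v_p(y) = 0 (factor: 26 = 19^0 · 26). Additivity: v_p(xy) = v_p(x) + v_p(y) = 1 + 0 = 1. (Direct check: xy = 11856 = 19^1 · (624).)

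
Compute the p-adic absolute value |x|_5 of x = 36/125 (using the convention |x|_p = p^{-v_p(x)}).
|36/125|_5 = 125

Step 1 — compute v_5(x) by factoring powers of 5 out of the numerator and denominator: v_5(36/125) = -3. Step 2 — apply |x|_p = p^{-v_p(x)} = 5^{3} = 125.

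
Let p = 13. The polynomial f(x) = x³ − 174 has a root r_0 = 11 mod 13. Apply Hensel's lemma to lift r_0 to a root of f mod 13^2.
r_1 = 154 (mod 169)

Hensel: r_{i+1} = r_i − f(r_i)/f′(r_i) mod 13^{i+2}, where f′(x) = 3x². Iterate:
  r_0 = 11 (mod 13)
  r_1 = 154 (mod 169)
Final: r = 154 with f(r) ≡ 0 mod 13^2.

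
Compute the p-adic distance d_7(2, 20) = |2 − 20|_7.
d_7(2, 20) = 1

Step 1 — x − y = 2 − 20 = -18. Step 2 — v_7(-18) = 0 (factor: -18 = −(7^0 · 18); the sign does not affect v_p). Step 3 — |x − y|_7 = 7^{0} = 1.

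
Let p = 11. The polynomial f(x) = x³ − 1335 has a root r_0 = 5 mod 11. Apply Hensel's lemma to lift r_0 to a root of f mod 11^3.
r_2 = 731 (mod 1331)

Hensel: r_{i+1} = r_i − f(r_i)/f′(r_i) mod 11^{i+2}, where f′(x) = 3x². Iterate:
  r_0 = 5 (mod 11)
  r_1 = 5 (mod 121)
  r_2 = 731 (mod 1331)
Final: r = 731 with f(r) ≡ 0 mod 11^3.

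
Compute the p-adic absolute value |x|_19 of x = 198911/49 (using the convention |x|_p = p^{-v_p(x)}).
|198911/49|_19 = 1/6859

Step 1 — compute v_19(x) by factoring powers of 19 out of the numerator and denominator: v_19(198911/49) = 3. Step 2 — apply |x|_p = p^{-v_p(x)} = 19^{-3} = 1/6859.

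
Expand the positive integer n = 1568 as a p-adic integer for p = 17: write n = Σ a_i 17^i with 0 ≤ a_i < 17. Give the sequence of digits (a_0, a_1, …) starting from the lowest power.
(a_0, a_1, …) = (4, 7, 5)

Repeated division by 17 gives the digits low-to-high: 1568 = 4 + 7·17^1 + 5·17^2. Digit sequence: (4, 7, 5).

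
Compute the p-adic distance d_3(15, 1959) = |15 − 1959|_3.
d_3(15, 1959) = 1/243

Step 1 — x − y = 15 − 1959 = -1944. Step 2 — v_3(-1944) = 5 (factor: -1944 = −(3^5 · 8); the sign does not affect v_p). Step 3 — |x − y|_3 = 3^{-5} = 1/243.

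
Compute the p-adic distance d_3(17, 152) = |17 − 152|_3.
d_3(17, 152) = 1/27

Step 1 — x − y = 17 − 152 = -135. Step 2 — v_3(-135) = 3 (factor: -135 = −(3^3 · 5); the sign does not affect v_p). Step 3 — |x − y|_3 = 3^{-3} = 1/27.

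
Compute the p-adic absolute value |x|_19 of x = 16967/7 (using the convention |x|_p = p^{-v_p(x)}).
|16967/7|_19 = 1/361

Step 1 — compute v_19(x) by factoring powers of 19 out of the numerator and denominator: v_19(16967/7) = 2. Step 2 — apply |x|_p = p^{-v_p(x)} = 19^{-2} = 1/361.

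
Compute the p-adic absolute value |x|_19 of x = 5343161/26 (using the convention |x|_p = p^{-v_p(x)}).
|5343161/26|_19 = 1/130321

Step 1 — compute v_19(x) by factoring powers of 19 out of the numerator and denominator: v_19(5343161/26) = 4. Step 2 — apply |x|_p = p^{-v_p(x)} = 19^{-4} = 1/130321.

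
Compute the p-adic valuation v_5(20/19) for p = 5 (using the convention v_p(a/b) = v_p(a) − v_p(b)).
v_5(20/19) = 1

Factor powers of 5 from the numerator and denominator of the reduced fraction: 20 = 5^1 · 4 and 19 = 5^0 · 19. Apply v_p(a/b) = v_p(a) − v_p(b): v_5(20/19) = 1 − 0 = 1.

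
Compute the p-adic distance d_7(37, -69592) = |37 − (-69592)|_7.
d_7(37, -69592) = 1/2401

Step 1 — x − y = 37 − (-69592) = 69629. Step 2 — v_7(69629) = 4 (factor: 69629 = (7^4 · 29); the sign does not affect v_p). Step 3 — |x − y|_7 = 7^{-4} = 1/2401.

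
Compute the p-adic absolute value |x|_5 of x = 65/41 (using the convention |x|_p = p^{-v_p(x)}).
|65/41|_5 = 1/5

Step 1 — compute v_5(x) by factoring powers of 5 out of the numerator and denominator: v_5(65/41) = 1. Step 2 — apply |x|_p = p^{-v_p(x)} = 5^{-1} = 1/5.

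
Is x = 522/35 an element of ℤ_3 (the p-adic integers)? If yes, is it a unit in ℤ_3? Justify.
x ∈ ℤ_3 but not a unit; v_3(x) = 2 > 0

ℤ_3 = {x ∈ ℚ_3 : v_3(x) ≥ 0} and ℤ_3^× = {x ∈ ℤ_3 : v_3(x) = 0}. Here v_3(522/35) = v_3(num) − v_3(den) = 2; compare against these criteria.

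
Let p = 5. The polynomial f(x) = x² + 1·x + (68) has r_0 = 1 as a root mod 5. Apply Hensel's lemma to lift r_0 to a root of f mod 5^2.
r_1 = 11 (mod 25)

Hensel: r_{i+1} = r_i − f(r_i)·(f′(r_i))^{-1} mod 5^{i+2}, f′(x) = 2x + 1. Iterate:
  r_0 = 1 (mod 5)
  r_1 = 11 (mod 25)
Final: r = 11 satisfies f(r) ≡ 0 mod 5^2.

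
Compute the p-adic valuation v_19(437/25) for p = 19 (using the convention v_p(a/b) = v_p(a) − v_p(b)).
v_19(437/25) = 1

Factor powers of 19 from the numerator and denominator of the reduced fraction: 437 = 19^1 · 23 and 25 = 19^0 · 25. Apply v_p(a/b) = v_p(a) − v_p(b): v_19(437/25) = 1 − 0 = 1.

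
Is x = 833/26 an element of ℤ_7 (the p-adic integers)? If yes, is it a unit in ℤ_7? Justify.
x ∈ ℤ_7 but not a unit; v_7(x) = 2 > 0

ℤ_7 = {x ∈ ℚ_7 : v_7(x) ≥ 0} and ℤ_7^× = {x ∈ ℤ_7 : v_7(x) = 0}. Here v_7(833/26) = v_7(num) − v_7(den) = 2; compare against these criteria.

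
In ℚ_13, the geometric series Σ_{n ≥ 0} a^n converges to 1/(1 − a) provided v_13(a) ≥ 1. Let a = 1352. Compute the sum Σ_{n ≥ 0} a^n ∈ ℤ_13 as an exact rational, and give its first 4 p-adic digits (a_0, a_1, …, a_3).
Σ a^n = 1/(1 − a) = -1/1351;  first 4 digits = (1, 0, 8, 0)

v_13(a) = 2 ≥ 1, so the series converges in ℤ_13 to 1/(1 − a) = 1/(1 − 1352) = -1/1351. Expand this rational in ℤ_13: compute digits iteratively via d_i = x_i mod 13, x_{i+1} = (x_i − d_i)/13. The first 4 digits are (1, 0, 8, 0).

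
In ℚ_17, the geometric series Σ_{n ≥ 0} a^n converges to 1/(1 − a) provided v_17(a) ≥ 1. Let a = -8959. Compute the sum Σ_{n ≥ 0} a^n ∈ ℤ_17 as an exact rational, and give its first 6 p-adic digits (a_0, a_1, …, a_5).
Σ a^n = 1/(1 − a) = 1/8960;  first 6 digits = (1, 0, 3, 15, 8, 5)

v_17(a) = 2 ≥ 1, so the series converges in ℤ_17 to 1/(1 − a) = 1/(1 − (-8959)) = 1/8960. Expand this rational in ℤ_17: compute digits iteratively via d_i = x_i mod 17, x_{i+1} = (x_i − d_i)/17. The first 6 digits are (1, 0, 3, 15, 8, 5).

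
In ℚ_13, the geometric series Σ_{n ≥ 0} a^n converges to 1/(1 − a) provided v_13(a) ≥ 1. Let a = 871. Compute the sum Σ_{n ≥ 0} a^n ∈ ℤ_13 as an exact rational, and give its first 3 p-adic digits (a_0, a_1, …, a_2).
Σ a^n = 1/(1 − a) = -1/870;  first 3 digits = (1, 2, 9)

v_13(a) = 1 ≥ 1, so the series converges in ℤ_13 to 1/(1 − a) = 1/(1 − 871) = -1/870. Expand this rational in ℤ_13: compute digits iteratively via d_i = x_i mod 13, x_{i+1} = (x_i − d_i)/13. The first 3 digits are (1, 2, 9).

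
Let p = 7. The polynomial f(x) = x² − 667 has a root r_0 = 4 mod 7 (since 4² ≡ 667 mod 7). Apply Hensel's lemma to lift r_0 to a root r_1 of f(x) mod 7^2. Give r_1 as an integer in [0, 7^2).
r_1 = 18 (mod 49)

Hensel's recurrence: r_{i+1} = r_i − f(r_i)·(f′(r_i))^{-1} mod 7^{i+2}, with f′(x) = 2x. Iterate:
  r_0 = 4 (mod 7)
  r_1 = 18 (mod 49)
Final: r_1 = 18, and one checks f(r_1) ≡ 0 mod 7^2.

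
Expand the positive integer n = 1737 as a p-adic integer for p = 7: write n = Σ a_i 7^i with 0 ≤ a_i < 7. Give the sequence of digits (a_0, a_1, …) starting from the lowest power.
(a_0, a_1, …) = (1, 3, 0, 5)

Repeated division by 7 gives the digits low-to-high: 1737 = 1 + 3·7^1 + 5·7^3. Digit sequence: (1, 3, 0, 5).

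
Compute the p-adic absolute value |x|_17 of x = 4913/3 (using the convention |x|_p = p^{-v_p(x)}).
|4913/3|_17 = 1/4913

Step 1 — compute v_17(x) by factoring powers of 17 out of the numerator and denominator: v_17(4913/3) = 3. Step 2 — apply |x|_p = p^{-v_p(x)} = 17^{-3} = 1/4913.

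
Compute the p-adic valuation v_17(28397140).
v_17(28397140) = 5

v_17(n) is the largest exponent k such that 17^k divides n. Factor out: 28397140 = 17^5 · 20. (Sign doesn't affect v_p.) So v_17(28397140) = 5.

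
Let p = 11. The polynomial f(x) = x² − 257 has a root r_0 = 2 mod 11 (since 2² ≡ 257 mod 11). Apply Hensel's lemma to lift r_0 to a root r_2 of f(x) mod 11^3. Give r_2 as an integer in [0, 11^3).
r_2 = 1124 (mod 1331)

Hensel's recurrence: r_{i+1} = r_i − f(r_i)·(f′(r_i))^{-1} mod 11^{i+2}, with f′(x) = 2x. Iterate:
  r_0 = 2 (mod 11)
  r_1 = 35 (mod 121)
  r_2 = 1124 (mod 1331)
Final: r_2 = 1124, and one checks f(r_2) ≡ 0 mod 11^3.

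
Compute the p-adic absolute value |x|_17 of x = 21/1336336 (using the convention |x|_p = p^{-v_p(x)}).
|21/1336336|_17 = 83521

Step 1 — compute v_17(x) by factoring powers of 17 out of the numerator and denominator: v_17(21/1336336) = -4. Step 2 — apply |x|_p = p^{-v_p(x)} = 17^{4} = 83521.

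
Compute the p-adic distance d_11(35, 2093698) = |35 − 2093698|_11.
d_11(35, 2093698) = 1/161051

Step 1 — x − y = 35 − 2093698 = -2093663. Step 2 — v_11(-2093663) = 5 (factor: -2093663 = −(11^5 · 13); the sign does not affect v_p). Step 3 — |x − y|_11 = 11^{-5} = 1/161051.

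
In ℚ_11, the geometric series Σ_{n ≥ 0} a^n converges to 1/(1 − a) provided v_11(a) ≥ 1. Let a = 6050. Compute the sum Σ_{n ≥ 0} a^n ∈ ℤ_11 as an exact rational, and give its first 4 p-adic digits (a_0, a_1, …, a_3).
Σ a^n = 1/(1 − a) = -1/6049;  first 4 digits = (1, 0, 6, 4)

v_11(a) = 2 ≥ 1, so the series converges in ℤ_11 to 1/(1 − a) = 1/(1 − 6050) = -1/6049. Expand this rational in ℤ_11: compute digits iteratively via d_i = x_i mod 11, x_{i+1} = (x_i − d_i)/11. The first 4 digits are (1, 0, 6, 4).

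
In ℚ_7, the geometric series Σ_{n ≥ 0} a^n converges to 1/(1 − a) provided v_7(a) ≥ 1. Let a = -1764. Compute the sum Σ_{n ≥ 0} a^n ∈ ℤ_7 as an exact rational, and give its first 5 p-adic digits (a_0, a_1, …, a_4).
Σ a^n = 1/(1 − a) = 1/1765;  first 5 digits = (1, 0, 6, 1, 0)

v_7(a) = 2 ≥ 1, so the series converges in ℤ_7 to 1/(1 − a) = 1/(1 − (-1764)) = 1/1765. Expand this rational in ℤ_7: compute digits iteratively via d_i = x_i mod 7, x_{i+1} = (x_i − d_i)/7. The first 5 digits are (1, 0, 6, 1, 0).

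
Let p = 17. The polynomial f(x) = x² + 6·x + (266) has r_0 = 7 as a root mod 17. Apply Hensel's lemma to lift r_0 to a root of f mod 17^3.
r_2 = 755 (mod 4913)

Hensel: r_{i+1} = r_i − f(r_i)·(f′(r_i))^{-1} mod 17^{i+2}, f′(x) = 2x + 6. Iterate:
  r_0 = 7 (mod 17)
  r_1 = 177 (mod 289)
  r_2 = 755 (mod 4913)
Final: r = 755 satisfies f(r) ≡ 0 mod 17^3.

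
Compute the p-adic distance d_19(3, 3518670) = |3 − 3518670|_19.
d_19(3, 3518670) = 1/130321

Step 1 — x − y = 3 − 3518670 = -3518667. Step 2 — v_19(-3518667) = 4 (factor: -3518667 = −(19^4 · 27); the sign does not affect v_p). Step 3 — |x − y|_19 = 19^{-4} = 1/130321.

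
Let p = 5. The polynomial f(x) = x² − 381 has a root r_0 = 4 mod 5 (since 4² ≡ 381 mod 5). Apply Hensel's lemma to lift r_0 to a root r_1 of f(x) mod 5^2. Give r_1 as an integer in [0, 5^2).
r_1 = 9 (mod 25)

Hensel's recurrence: r_{i+1} = r_i − f(r_i)·(f′(r_i))^{-1} mod 5^{i+2}, with f′(x) = 2x. Iterate:
  r_0 = 4 (mod 5)
  r_1 = 9 (mod 25)
Final: r_1 = 9, and one checks f(r_1) ≡ 0 mod 5^2.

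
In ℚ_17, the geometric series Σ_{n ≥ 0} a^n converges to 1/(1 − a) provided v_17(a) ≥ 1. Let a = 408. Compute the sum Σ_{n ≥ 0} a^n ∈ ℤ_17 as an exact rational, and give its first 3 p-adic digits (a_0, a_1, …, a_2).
Σ a^n = 1/(1 − a) = -1/407;  first 3 digits = (1, 7, 16)

v_17(a) = 1 ≥ 1, so the series converges in ℤ_17 to 1/(1 − a) = 1/(1 − 408) = -1/407. Expand this rational in ℤ_17: compute digits iteratively via d_i = x_i mod 17, x_{i+1} = (x_i − d_i)/17. The first 3 digits are (1, 7, 16).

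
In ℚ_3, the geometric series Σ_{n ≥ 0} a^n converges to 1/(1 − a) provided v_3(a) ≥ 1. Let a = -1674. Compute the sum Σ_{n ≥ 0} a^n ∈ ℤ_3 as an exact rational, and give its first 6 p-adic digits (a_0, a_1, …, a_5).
Σ a^n = 1/(1 − a) = 1/1675;  first 6 digits = (1, 0, 0, 1, 0, 2)

v_3(a) = 3 ≥ 1, so the series converges in ℤ_3 to 1/(1 − a) = 1/(1 − (-1674)) = 1/1675. Expand this rational in ℤ_3: compute digits iteratively via d_i = x_i mod 3, x_{i+1} = (x_i − d_i)/3. The first 6 digits are (1, 0, 0, 1, 0, 2).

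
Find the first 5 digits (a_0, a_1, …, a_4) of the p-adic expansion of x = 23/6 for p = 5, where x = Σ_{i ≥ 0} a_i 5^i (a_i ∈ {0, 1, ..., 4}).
(a_0, …, a_4) = (3, 1, 4, 0, 4)

v_5(23/6) = 0 (numerator and denominator both coprime to 5), so x ∈ ℤ_5^×. Compute digits iteratively via a_i = x_i mod 5, x_{i+1} = (x_i − a_i)/5, with x_0 = x:
  x_0 = 23/6;  a_0 = 3;  x_1 = (x_0 − 3)/5 = 1/6
  x_1 = 1/6;  a_1 = 1;  x_2 = (x_1 − 1)/5 = -1/6
  x_2 = -1/6;  a_2 = 4;  x_3 = (x_2 − 4)/5 = -5/6
  x_3 = -5/6;  a_3 = 0;  x_4 = (x_3 − 0)/5 = -1/6
  x_4 = -1/6;  a_4 = 4;  x_5 = (x_4 − 4)/5 = -5/6
Digits: (3, 1, 4, 0, 4).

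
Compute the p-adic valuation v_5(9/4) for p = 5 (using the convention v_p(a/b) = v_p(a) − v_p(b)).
v_5(9/4) = 0

Factor powers of 5 from the numerator and denominator of the reduced fraction: 9 = 5^0 · 9 and 4 = 5^0 · 4. Apply v_p(a/b) = v_p(a) − v_p(b): v_5(9/4) = 0 − 0 = 0.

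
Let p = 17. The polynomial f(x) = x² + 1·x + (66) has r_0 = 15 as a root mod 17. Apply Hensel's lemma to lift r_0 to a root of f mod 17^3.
r_2 = 4741 (mod 4913)

Hensel: r_{i+1} = r_i − f(r_i)·(f′(r_i))^{-1} mod 17^{i+2}, f′(x) = 2x + 1. Iterate:
  r_0 = 15 (mod 17)
  r_1 = 117 (mod 289)
  r_2 = 4741 (mod 4913)
Final: r = 4741 satisfies f(r) ≡ 0 mod 17^3.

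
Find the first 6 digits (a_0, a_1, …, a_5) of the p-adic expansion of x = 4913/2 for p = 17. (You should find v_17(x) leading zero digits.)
(a_0, …, a_5) = (0, 0, 0, 9, 8, 8)

v_17(4913/2) = 3, so a_0 = ... = a_2 = 0. Factor out: x = 17^3 · u with u = 1/2 a unit in ℤ_17. Expand u iteratively via a_{v+i} = u_i mod 17, u_{i+1} = (u_i − a_{v+i})/17:
  u_0 = 1/2;  a_3 = 9;  u_1 = (u_0 − 9)/17 = -1/2
  u_1 = -1/2;  a_4 = 8;  u_2 = (u_1 − 8)/17 = -1/2
  u_2 = -1/2;  a_5 = 8;  u_3 = (u_2 − 8)/17 = -1/2
Digits: (0, 0, 0, 9, 8, 8).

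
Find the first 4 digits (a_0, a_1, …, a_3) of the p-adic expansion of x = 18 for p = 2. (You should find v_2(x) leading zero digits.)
(a_0, …, a_3) = (0, 1, 0, 0)

v_2(18) = 1, so a_0 = ... = a_0 = 0. Factor out: x = 2^1 · u with u = 9 a unit in ℤ_2. Expand u iteratively via a_{v+i} = u_i mod 2, u_{i+1} = (u_i − a_{v+i})/2:
  u_0 = 9;  a_1 = 1;  u_1 = (u_0 − 1)/2 = 4
  u_1 = 4;  a_2 = 0;  u_2 = (u_1 − 0)/2 = 2
  u_2 = 2;  a_3 = 0;  u_3 = (u_2 − 0)/2 = 1
Digits: (0, 1, 0, 0).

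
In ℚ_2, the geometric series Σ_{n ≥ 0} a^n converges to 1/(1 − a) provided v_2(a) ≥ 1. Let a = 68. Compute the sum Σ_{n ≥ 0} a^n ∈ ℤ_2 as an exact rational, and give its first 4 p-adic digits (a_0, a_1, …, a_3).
Σ a^n = 1/(1 − a) = -1/67;  first 4 digits = (1, 0, 1, 0)

v_2(a) = 2 ≥ 1, so the series converges in ℤ_2 to 1/(1 − a) = 1/(1 − 68) = -1/67. Expand this rational in ℤ_2: compute digits iteratively via d_i = x_i mod 2, x_{i+1} = (x_i − d_i)/2. The first 4 digits are (1, 0, 1, 0).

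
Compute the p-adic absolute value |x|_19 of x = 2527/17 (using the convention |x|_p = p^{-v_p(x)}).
|2527/17|_19 = 1/361

Step 1 — compute v_19(x) by factoring powers of 19 out of the numerator and denominator: v_19(2527/17) = 2. Step 2 — apply |x|_p = p^{-v_p(x)} = 19^{-2} = 1/361.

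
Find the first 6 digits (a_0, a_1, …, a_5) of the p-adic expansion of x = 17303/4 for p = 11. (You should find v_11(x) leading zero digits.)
(a_0, …, a_5) = (0, 0, 0, 6, 8, 2)

v_11(17303/4) = 3, so a_0 = ... = a_2 = 0. Factor out: x = 11^3 · u with u = 13/4 a unit in ℤ_11. Expand u iteratively via a_{v+i} = u_i mod 11, u_{i+1} = (u_i − a_{v+i})/11:
  u_0 = 13/4;  a_3 = 6;  u_1 = (u_0 − 6)/11 = -1/4
  u_1 = -1/4;  a_4 = 8;  u_2 = (u_1 − 8)/11 = -3/4
  u_2 = -3/4;  a_5 = 2;  u_3 = (u_2 − 2)/11 = -1/4
Digits: (0, 0, 0, 6, 8, 2).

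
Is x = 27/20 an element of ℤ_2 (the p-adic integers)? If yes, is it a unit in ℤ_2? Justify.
x ∉ ℤ_2 (v_2(x) = -2 < 0)

ℤ_2 = {x ∈ ℚ_2 : v_2(x) ≥ 0} and ℤ_2^× = {x ∈ ℤ_2 : v_2(x) = 0}. Here v_2(27/20) = v_2(num) − v_2(den) = -2; compare against these criteria.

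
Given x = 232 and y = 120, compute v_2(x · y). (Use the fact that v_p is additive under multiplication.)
v_2(27840) = 6

v_p(x) = 3 (factor: 232 = 2^3 · 29); v_p(y) = 3 (factor: 120 = 2^3 · 15). Additivity: v_p(xy) = v_p(x) + v_p(y) = 3 + 3 = 6. (Direct check: xy = 27840 = 2^6 · (435).)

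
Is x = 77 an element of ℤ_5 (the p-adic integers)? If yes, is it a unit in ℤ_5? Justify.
x ∈ ℤ_5^× (unit); v_5(x) = 0

ℤ_5 = {x ∈ ℚ_5 : v_5(x) ≥ 0} and ℤ_5^× = {x ∈ ℤ_5 : v_5(x) = 0}. Here v_5(77) = v_5(num) − v_5(den) = 0; compare against these criteria.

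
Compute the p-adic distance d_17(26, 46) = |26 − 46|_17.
d_17(26, 46) = 1

Step 1 — x − y = 26 − 46 = -20. Step 2 — v_17(-20) = 0 (factor: -20 = −(17^0 · 20); the sign does not affect v_p). Step 3 — |x − y|_17 = 17^{0} = 1.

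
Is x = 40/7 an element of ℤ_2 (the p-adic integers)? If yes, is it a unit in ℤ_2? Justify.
x ∈ ℤ_2 but not a unit; v_2(x) = 3 > 0

ℤ_2 = {x ∈ ℚ_2 : v_2(x) ≥ 0} and ℤ_2^× = {x ∈ ℤ_2 : v_2(x) = 0}. Here v_2(40/7) = v_2(num) − v_2(den) = 3; compare against these criteria.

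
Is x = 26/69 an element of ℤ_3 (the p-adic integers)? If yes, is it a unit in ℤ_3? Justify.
x ∉ ℤ_3 (v_3(x) = -1 < 0)

ℤ_3 = {x ∈ ℚ_3 : v_3(x) ≥ 0} and ℤ_3^× = {x ∈ ℤ_3 : v_3(x) = 0}. Here v_3(26/69) = v_3(num) − v_3(den) = -1; compare against these criteria.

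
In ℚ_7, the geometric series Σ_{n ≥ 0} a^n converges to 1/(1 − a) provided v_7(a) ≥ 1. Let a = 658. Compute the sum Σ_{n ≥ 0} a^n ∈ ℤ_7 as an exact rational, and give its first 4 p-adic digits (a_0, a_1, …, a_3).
Σ a^n = 1/(1 − a) = -1/657;  first 4 digits = (1, 3, 1, 3)

v_7(a) = 1 ≥ 1, so the series converges in ℤ_7 to 1/(1 − a) = 1/(1 − 658) = -1/657. Expand this rational in ℤ_7: compute digits iteratively via d_i = x_i mod 7, x_{i+1} = (x_i − d_i)/7. The first 4 digits are (1, 3, 1, 3).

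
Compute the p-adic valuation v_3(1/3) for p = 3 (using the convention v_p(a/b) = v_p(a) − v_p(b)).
v_3(1/3) = -1

Factor powers of 3 from the numerator and denominator of the reduced fraction: 1 = 3^0 · 1 and 3 = 3^1 · 1. Apply v_p(a/b) = v_p(a) − v_p(b): v_3(1/3) = 0 − 1 = -1.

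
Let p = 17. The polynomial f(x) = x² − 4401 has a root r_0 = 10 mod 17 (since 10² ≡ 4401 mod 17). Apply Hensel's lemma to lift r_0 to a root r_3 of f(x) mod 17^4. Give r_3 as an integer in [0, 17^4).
r_3 = 1829 (mod 83521)

Hensel's recurrence: r_{i+1} = r_i − f(r_i)·(f′(r_i))^{-1} mod 17^{i+2}, with f′(x) = 2x. Iterate:
  r_0 = 10 (mod 17)
  r_1 = 95 (mod 289)
  r_2 = 1829 (mod 4913)
  r_3 = 1829 (mod 83521)
Final: r_3 = 1829, and one checks f(r_3) ≡ 0 mod 17^4.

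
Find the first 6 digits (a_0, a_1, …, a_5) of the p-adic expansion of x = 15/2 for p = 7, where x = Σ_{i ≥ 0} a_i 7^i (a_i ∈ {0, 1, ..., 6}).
(a_0, …, a_5) = (4, 4, 3, 3, 3, 3)

v_7(15/2) = 0 (numerator and denominator both coprime to 7), so x ∈ ℤ_7^×. Compute digits iteratively via a_i = x_i mod 7, x_{i+1} = (x_i − a_i)/7, with x_0 = x:
  x_0 = 15/2;  a_0 = 4;  x_1 = (x_0 − 4)/7 = 1/2
  x_1 = 1/2;  a_1 = 4;  x_2 = (x_1 − 4)/7 = -1/2
  x_2 = -1/2;  a_2 = 3;  x_3 = (x_2 − 3)/7 = -1/2
  x_3 = -1/2;  a_3 = 3;  x_4 = (x_3 − 3)/7 = -1/2
  x_4 = -1/2;  a_4 = 3;  x_5 = (x_4 − 3)/7 = -1/2
  x_5 = -1/2;  a_5 = 3;  x_6 = (x_5 − 3)/7 = -1/2
Digits: (4, 4, 3, 3, 3, 3).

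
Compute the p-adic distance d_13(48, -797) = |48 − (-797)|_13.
d_13(48, -797) = 1/169

Step 1 — x − y = 48 − (-797) = 845. Step 2 — v_13(845) = 2 (factor: 845 = (13^2 · 5); the sign does not affect v_p). Step 3 — |x − y|_13 = 13^{-2} = 1/169.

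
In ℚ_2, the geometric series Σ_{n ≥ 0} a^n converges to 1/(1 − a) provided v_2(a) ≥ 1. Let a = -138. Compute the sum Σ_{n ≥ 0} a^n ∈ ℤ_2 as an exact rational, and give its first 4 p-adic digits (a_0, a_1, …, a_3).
Σ a^n = 1/(1 − a) = 1/139;  first 4 digits = (1, 1, 0, 0)

v_2(a) = 1 ≥ 1, so the series converges in ℤ_2 to 1/(1 − a) = 1/(1 − (-138)) = 1/139. Expand this rational in ℤ_2: compute digits iteratively via d_i = x_i mod 2, x_{i+1} = (x_i − d_i)/2. The first 4 digits are (1, 1, 0, 0).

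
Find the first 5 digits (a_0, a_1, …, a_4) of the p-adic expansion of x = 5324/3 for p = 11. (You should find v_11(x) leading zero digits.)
(a_0, …, a_4) = (0, 0, 0, 5, 7)

v_11(5324/3) = 3, so a_0 = ... = a_2 = 0. Factor out: x = 11^3 · u with u = 4/3 a unit in ℤ_11. Expand u iteratively via a_{v+i} = u_i mod 11, u_{i+1} = (u_i − a_{v+i})/11:
  u_0 = 4/3;  a_3 = 5;  u_1 = (u_0 − 5)/11 = -1/3
  u_1 = -1/3;  a_4 = 7;  u_2 = (u_1 − 7)/11 = -2/3
Digits: (0, 0, 0, 5, 7).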